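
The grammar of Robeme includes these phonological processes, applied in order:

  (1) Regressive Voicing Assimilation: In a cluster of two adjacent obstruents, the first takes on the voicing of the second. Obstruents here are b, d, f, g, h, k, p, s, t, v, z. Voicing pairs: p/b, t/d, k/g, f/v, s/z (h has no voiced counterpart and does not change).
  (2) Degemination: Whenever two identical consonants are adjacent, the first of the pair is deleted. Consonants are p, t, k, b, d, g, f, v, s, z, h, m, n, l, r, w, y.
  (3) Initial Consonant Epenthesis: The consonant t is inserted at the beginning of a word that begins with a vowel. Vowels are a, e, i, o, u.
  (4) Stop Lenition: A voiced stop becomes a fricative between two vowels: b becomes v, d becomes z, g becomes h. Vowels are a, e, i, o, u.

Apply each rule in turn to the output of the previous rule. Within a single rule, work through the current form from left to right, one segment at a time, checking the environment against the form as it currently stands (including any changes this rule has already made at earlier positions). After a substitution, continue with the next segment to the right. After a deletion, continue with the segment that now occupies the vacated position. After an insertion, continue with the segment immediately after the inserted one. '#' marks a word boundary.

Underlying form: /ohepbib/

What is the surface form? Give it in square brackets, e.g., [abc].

(1) Regressive Voicing Assimilation: [ohepbib] → [ohebbib]
(2) Degemination: [ohebbib] → [ohebib]
(3) Initial Consonant Epenthesis: [ohebib] → [tohebib]
(4) Stop Lenition: [tohebib] → [tohevib]

[tohevib]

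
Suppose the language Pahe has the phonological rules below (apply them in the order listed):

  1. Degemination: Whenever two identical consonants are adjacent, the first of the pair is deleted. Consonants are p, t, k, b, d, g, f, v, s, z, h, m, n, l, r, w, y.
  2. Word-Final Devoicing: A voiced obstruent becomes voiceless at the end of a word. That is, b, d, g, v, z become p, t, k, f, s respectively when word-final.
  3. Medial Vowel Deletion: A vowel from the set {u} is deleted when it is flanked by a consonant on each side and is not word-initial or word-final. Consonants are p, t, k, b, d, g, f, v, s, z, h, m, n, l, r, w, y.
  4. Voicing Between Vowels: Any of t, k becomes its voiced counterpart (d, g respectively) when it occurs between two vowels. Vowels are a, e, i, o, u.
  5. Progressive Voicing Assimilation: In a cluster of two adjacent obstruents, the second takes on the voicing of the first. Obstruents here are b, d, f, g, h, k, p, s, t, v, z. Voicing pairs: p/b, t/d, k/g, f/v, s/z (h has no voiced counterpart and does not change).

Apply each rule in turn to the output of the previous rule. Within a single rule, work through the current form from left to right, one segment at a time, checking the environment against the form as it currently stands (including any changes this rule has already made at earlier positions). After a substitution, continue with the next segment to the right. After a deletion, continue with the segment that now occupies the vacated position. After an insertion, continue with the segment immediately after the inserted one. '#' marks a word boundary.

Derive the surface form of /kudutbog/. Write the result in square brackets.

1 Degemination: no change — [kudutbog]
2 Word-Final Devoicing: [kudutbog] → [kudutbok]
3 Medial Vowel Deletion: [kudutbok] → [kdtbok]
4 Voicing Between Vowels: no change — [kdtbok]
5 Progressive Voicing Assimilation: [kdtbok] → [kttpok]

[kttpok]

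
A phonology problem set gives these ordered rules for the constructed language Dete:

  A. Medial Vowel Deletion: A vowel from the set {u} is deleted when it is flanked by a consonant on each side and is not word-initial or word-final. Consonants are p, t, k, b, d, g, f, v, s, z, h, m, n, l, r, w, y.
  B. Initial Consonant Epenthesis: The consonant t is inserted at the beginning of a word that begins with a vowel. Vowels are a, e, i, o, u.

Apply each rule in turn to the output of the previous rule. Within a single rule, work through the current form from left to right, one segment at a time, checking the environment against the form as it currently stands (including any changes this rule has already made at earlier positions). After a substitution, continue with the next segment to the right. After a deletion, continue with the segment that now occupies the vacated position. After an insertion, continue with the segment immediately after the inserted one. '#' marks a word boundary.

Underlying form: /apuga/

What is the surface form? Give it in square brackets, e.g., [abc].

A Medial Vowel Deletion: [apuga] → [apga]
B Initial Consonant Epenthesis: [apga] → [tapga]

[tapga]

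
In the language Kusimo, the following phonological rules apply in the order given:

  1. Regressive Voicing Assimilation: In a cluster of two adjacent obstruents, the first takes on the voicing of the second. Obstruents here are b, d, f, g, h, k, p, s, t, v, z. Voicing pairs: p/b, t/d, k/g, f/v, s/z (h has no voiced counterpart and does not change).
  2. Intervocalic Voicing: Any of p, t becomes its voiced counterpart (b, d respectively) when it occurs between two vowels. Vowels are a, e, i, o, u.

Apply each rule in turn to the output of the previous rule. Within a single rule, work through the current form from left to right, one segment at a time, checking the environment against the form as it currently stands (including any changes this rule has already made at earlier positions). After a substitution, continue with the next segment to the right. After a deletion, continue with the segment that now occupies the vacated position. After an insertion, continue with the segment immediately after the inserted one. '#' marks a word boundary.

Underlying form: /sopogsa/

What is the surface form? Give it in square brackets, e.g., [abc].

[soboksa]

1 Regressive Voicing Assimilation: [sopogsa] → [sopoksa]
2 Intervocalic Voicing: [sopoksa] → [soboksa]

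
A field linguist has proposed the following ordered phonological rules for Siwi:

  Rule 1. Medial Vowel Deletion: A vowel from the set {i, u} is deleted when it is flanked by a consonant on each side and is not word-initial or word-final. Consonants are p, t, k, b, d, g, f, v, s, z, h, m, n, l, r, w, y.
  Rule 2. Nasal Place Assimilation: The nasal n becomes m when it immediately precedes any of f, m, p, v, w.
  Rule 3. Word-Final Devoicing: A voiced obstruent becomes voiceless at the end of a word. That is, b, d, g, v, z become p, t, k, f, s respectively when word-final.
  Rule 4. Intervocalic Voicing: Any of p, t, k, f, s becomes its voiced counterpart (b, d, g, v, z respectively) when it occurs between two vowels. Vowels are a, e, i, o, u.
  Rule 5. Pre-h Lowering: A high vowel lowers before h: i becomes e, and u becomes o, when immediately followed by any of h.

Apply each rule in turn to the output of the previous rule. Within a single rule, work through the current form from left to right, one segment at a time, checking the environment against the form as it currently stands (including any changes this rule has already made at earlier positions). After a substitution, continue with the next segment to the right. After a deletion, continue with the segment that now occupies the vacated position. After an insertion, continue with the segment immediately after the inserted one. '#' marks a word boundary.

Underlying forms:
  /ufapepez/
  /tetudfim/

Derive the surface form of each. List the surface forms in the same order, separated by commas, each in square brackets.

[uvabebes], [tetdfm]

/ufapepez/:
  Rule 1 Medial Vowel Deletion: no change — [ufapepez]
  Rule 2 Nasal Place Assimilation: no change — [ufapepez]
  Rule 3 Word-Final Devoicing: [ufapepez] → [ufapepes]
  Rule 4 Intervocalic Voicing: [ufapepes] → [uvabebes]
  Rule 5 Pre-h Lowering: no change — [uvabebes]
/tetudfim/:
  Rule 1 Medial Vowel Deletion: [tetudfim] → [tetdfm]
  Rule 2 Nasal Place Assimilation: no change — [tetdfm]
  Rule 3 Word-Final Devoicing: no change — [tetdfm]
  Rule 4 Intervocalic Voicing: no change — [tetdfm]
  Rule 5 Pre-h Lowering: no change — [tetdfm]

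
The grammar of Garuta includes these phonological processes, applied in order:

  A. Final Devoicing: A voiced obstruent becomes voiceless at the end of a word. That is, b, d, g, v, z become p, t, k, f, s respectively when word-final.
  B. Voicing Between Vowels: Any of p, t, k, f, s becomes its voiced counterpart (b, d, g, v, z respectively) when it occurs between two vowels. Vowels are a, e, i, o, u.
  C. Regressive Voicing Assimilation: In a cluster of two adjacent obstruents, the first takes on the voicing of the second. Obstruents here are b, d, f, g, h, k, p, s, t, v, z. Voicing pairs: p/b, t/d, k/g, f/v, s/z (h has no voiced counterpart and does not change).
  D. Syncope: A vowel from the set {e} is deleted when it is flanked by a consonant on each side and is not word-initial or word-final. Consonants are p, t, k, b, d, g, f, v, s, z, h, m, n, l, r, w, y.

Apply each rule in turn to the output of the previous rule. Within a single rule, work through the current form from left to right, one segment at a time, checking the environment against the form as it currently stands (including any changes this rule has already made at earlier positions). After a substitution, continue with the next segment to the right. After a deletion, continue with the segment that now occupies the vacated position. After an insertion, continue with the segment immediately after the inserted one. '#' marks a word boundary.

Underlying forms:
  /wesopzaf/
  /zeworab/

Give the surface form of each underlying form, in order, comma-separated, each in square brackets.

/wesopzaf/:
  A Final Devoicing: no change — [wesopzaf]
  B Voicing Between Vowels: [wesopzaf] → [wezopzaf]
  C Regressive Voicing Assimilation: [wezopzaf] → [wezobzaf]
  D Syncope: [wezobzaf] → [wzobzaf]
/zeworab/:
  A Final Devoicing: [zeworab] → [zeworap]
  B Voicing Between Vowels: no change — [zeworap]
  C Regressive Voicing Assimilation: no change — [zeworap]
  D Syncope: [zeworap] → [zworap]

[wzobzaf], [zworap]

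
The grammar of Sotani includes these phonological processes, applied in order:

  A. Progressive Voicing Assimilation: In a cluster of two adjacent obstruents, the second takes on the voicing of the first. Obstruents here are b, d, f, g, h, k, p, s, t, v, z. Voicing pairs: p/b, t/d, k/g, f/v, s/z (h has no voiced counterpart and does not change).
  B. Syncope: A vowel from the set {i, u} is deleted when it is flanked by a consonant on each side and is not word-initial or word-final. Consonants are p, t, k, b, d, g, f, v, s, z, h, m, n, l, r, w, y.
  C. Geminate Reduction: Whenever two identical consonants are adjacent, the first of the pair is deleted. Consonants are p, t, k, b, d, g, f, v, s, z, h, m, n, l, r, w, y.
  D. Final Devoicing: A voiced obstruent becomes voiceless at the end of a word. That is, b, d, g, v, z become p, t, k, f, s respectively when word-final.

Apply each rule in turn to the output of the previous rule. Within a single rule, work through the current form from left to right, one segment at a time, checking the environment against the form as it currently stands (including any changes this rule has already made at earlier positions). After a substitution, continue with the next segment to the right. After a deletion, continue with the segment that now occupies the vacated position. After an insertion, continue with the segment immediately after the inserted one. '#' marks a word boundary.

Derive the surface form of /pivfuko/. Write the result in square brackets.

A Progressive Voicing Assimilation: [pivfuko] → [pivvuko]
B Syncope: [pivvuko] → [pvvko]
C Geminate Reduction: [pvvko] → [pvko]
D Final Devoicing: no change — [pvko]

[pvko]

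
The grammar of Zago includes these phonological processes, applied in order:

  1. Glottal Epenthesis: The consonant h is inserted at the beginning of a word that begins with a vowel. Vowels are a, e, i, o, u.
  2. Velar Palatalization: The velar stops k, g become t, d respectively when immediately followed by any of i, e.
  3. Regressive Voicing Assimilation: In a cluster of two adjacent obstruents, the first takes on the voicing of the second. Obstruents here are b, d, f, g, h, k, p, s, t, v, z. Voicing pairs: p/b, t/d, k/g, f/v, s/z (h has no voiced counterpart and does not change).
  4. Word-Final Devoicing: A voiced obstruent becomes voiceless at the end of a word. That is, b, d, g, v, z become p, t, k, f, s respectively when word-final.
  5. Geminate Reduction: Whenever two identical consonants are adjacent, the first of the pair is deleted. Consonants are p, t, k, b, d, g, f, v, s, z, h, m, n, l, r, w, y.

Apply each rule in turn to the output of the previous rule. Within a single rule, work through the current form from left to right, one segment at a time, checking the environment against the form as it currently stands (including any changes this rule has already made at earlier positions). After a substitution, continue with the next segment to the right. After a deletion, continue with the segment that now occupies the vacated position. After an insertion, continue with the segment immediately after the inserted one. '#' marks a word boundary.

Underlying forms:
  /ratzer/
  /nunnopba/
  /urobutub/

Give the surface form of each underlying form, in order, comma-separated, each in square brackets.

[radzer], [nunoba], [hurobutup]

/ratzer/:
  1 Glottal Epenthesis: no change — [ratzer]
  2 Velar Palatalization: no change — [ratzer]
  3 Regressive Voicing Assimilation: [ratzer] → [radzer]
  4 Word-Final Devoicing: no change — [radzer]
  5 Geminate Reduction: no change — [radzer]
/nunnopba/:
  1 Glottal Epenthesis: no change — [nunnopba]
  2 Velar Palatalization: no change — [nunnopba]
  3 Regressive Voicing Assimilation: [nunnopba] → [nunnobba]
  4 Word-Final Devoicing: no change — [nunnobba]
  5 Geminate Reduction: [nunnobba] → [nunoba]
/urobutub/:
  1 Glottal Epenthesis: [urobutub] → [hurobutub]
  2 Velar Palatalization: no change — [hurobutub]
  3 Regressive Voicing Assimilation: no change — [hurobutub]
  4 Word-Final Devoicing: [hurobutub] → [hurobutup]
  5 Geminate Reduction: no change — [hurobutup]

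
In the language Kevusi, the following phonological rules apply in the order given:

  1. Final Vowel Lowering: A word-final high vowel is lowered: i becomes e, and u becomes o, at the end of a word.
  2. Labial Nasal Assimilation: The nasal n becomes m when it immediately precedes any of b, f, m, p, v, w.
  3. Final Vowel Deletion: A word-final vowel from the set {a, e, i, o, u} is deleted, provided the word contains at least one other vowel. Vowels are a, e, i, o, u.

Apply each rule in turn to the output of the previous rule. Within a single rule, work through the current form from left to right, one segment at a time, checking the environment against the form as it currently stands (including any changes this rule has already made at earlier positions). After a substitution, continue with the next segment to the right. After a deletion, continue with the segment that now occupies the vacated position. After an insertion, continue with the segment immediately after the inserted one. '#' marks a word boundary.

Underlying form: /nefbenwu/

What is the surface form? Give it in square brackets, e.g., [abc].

[nefbemw]

1 Final Vowel Lowering: [nefbenwu] → [nefbenwo]
2 Labial Nasal Assimilation: [nefbenwo] → [nefbemwo]
3 Final Vowel Deletion: [nefbemwo] → [nefbemw]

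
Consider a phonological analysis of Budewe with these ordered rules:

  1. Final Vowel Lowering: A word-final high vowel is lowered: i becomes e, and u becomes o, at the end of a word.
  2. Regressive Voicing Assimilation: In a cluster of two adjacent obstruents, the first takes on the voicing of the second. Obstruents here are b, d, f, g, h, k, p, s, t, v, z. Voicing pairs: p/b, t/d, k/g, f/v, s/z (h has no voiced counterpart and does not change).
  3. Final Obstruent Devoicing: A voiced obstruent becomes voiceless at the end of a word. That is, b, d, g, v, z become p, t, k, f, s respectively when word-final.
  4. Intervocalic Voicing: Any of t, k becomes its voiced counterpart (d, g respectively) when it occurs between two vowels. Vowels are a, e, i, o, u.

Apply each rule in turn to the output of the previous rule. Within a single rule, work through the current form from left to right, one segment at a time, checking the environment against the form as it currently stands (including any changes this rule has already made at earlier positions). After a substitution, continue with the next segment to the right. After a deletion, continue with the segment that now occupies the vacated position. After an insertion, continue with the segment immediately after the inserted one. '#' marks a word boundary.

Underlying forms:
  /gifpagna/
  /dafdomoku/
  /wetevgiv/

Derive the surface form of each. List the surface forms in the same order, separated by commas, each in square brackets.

/gifpagna/:
  1 Final Vowel Lowering: no change — [gifpagna]
  2 Regressive Voicing Assimilation: no change — [gifpagna]
  3 Final Obstruent Devoicing: no change — [gifpagna]
  4 Intervocalic Voicing: no change — [gifpagna]
/dafdomoku/:
  1 Final Vowel Lowering: [dafdomoku] → [dafdomoko]
  2 Regressive Voicing Assimilation: [dafdomoko] → [davdomoko]
  3 Final Obstruent Devoicing: no change — [davdomoko]
  4 Intervocalic Voicing: [davdomoko] → [davdomogo]
/wetevgiv/:
  1 Final Vowel Lowering: no change — [wetevgiv]
  2 Regressive Voicing Assimilation: no change — [wetevgiv]
  3 Final Obstruent Devoicing: [wetevgiv] → [wetevgif]
  4 Intervocalic Voicing: [wetevgif] → [wedevgif]

[gifpagna], [davdomogo], [wedevgif]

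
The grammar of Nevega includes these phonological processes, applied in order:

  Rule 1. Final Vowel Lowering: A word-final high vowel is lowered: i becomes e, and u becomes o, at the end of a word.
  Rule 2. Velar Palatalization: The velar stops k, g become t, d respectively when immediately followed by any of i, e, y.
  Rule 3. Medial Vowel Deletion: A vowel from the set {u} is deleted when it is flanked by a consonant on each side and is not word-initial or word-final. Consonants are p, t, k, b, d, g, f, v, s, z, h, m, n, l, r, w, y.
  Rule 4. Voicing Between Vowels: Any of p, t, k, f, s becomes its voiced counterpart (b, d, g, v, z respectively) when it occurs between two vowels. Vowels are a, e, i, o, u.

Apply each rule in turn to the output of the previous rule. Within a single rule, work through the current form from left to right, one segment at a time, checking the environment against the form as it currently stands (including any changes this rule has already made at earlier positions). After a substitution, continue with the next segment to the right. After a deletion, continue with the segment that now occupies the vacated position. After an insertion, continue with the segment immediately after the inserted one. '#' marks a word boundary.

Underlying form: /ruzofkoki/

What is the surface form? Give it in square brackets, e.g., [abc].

[rzofkode]

Rule 1 Final Vowel Lowering: [ruzofkoki] → [ruzofkoke]
Rule 2 Velar Palatalization: [ruzofkoke] → [ruzofkote]
Rule 3 Medial Vowel Deletion: [ruzofkote] → [rzofkote]
Rule 4 Voicing Between Vowels: [rzofkote] → [rzofkode]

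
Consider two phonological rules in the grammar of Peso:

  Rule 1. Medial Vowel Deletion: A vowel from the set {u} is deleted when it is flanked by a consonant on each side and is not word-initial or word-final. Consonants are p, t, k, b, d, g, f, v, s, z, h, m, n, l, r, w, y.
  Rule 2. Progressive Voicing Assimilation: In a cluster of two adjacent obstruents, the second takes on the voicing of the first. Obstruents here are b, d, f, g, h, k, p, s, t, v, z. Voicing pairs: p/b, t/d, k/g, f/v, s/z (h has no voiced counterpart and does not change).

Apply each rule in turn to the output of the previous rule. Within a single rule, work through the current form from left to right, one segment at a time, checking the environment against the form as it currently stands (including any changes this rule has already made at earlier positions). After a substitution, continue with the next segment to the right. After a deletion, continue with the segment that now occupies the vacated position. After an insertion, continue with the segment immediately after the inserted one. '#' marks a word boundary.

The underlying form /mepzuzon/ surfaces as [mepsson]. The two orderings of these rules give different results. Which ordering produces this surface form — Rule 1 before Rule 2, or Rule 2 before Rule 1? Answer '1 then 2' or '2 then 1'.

1 then 2

Order 1 then 2:
  1 Medial Vowel Deletion: [mepzuzon] → [mepzzon]
  2 Progressive Voicing Assimilation: [mepzzon] → [mepsson]
  result: [mepsson]
Order 2 then 1:
  2 Progressive Voicing Assimilation: [mepzuzon] → [mepsuzon]
  1 Medial Vowel Deletion: [mepsuzon] → [mepszon]
  result: [mepszon]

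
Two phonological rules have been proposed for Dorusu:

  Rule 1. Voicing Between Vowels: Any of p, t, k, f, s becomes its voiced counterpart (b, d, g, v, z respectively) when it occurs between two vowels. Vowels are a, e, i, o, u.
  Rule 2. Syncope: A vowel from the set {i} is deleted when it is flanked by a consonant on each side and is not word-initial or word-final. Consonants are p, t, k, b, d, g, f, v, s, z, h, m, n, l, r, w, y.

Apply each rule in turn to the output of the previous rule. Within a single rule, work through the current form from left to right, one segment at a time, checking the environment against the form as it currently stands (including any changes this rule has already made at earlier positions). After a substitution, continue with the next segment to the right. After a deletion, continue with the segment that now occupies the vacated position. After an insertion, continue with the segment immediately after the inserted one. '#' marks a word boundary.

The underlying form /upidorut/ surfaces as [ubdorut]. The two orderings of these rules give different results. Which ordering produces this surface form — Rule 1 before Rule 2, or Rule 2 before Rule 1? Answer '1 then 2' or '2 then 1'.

1 then 2

Order 1 then 2:
  1 Voicing Between Vowels: [upidorut] → [ubidorut]
  2 Syncope: [ubidorut] → [ubdorut]
  result: [ubdorut]
Order 2 then 1:
  2 Syncope: [upidorut] → [updorut]
  1 Voicing Between Vowels: no change — [updorut]
  result: [updorut]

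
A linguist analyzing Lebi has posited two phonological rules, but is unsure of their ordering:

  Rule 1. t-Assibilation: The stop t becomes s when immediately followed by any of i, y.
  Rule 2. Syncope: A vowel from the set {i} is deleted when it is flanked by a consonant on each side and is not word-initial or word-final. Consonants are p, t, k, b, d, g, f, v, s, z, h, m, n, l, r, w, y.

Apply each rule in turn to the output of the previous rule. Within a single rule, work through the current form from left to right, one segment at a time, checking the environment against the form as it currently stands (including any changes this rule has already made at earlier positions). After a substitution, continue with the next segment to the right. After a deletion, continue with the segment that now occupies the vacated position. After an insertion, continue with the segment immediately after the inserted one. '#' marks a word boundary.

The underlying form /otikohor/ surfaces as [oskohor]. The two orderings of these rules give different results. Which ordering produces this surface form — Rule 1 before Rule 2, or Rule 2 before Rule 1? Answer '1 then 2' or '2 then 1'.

1 then 2

Order 1 then 2:
  1 t-Assibilation: [otikohor] → [osikohor]
  2 Syncope: [osikohor] → [oskohor]
  result: [oskohor]
Order 2 then 1:
  2 Syncope: [otikohor] → [otkohor]
  1 t-Assibilation: no change — [otkohor]
  result: [otkohor]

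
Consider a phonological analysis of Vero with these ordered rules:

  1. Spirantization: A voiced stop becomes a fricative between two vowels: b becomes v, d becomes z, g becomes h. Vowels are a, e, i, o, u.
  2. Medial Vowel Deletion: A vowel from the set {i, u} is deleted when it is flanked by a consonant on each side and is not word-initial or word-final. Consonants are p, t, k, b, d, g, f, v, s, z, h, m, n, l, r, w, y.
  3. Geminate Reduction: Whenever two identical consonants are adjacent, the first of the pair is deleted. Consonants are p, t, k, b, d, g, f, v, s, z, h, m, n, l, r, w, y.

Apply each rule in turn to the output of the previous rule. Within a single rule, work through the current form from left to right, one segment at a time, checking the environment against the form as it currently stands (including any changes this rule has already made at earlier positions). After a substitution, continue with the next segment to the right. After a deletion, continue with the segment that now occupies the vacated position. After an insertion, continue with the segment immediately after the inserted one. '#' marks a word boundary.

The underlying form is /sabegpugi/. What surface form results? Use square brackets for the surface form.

[savegphi]

1 Spirantization: [sabegpugi] → [savegpuhi]
2 Medial Vowel Deletion: [savegpuhi] → [savegphi]
3 Geminate Reduction: no change — [savegphi]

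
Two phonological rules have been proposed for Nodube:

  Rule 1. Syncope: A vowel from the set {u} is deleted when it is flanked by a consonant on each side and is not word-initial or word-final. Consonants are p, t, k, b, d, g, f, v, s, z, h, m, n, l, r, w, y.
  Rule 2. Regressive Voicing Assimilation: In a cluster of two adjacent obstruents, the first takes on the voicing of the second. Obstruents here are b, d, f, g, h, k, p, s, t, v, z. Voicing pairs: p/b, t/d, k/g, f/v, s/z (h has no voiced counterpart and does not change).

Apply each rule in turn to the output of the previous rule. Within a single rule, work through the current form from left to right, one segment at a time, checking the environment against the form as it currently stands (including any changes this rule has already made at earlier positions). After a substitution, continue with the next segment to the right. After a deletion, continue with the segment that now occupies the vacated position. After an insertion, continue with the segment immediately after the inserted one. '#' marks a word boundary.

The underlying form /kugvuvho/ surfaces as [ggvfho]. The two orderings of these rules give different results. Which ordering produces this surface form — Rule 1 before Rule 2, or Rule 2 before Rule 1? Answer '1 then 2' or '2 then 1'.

1 then 2

Order 1 then 2:
  1 Syncope: [kugvuvho] → [kgvvho]
  2 Regressive Voicing Assimilation: [kgvvho] → [ggvfho]
  result: [ggvfho]
Order 2 then 1:
  2 Regressive Voicing Assimilation: [kugvuvho] → [kugvufho]
  1 Syncope: [kugvufho] → [kgvfho]
  result: [kgvfho]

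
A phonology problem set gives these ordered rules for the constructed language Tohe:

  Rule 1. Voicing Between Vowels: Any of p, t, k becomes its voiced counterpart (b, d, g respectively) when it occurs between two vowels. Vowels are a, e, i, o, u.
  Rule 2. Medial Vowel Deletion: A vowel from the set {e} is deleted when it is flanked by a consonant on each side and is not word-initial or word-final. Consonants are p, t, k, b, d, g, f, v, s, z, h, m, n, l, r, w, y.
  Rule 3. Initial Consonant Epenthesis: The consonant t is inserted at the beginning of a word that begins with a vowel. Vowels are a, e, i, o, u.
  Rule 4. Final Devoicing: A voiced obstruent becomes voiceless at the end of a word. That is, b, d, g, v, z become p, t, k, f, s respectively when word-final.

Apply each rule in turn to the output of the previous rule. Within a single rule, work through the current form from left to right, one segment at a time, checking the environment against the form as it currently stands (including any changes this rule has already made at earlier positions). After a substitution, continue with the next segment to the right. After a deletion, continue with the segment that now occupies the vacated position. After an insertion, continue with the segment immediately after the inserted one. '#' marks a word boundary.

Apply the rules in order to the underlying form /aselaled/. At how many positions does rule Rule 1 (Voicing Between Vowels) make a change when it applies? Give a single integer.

Rule 1 Voicing Between Vowels: no change — [aselaled]
Rule 2 Medial Vowel Deletion: [aselaled] → [aslald]
Rule 3 Initial Consonant Epenthesis: [aslald] → [taslald]
Rule 4 Final Devoicing: [taslald] → [taslalt]
Rule Rule 1 changed 0 position(s).

0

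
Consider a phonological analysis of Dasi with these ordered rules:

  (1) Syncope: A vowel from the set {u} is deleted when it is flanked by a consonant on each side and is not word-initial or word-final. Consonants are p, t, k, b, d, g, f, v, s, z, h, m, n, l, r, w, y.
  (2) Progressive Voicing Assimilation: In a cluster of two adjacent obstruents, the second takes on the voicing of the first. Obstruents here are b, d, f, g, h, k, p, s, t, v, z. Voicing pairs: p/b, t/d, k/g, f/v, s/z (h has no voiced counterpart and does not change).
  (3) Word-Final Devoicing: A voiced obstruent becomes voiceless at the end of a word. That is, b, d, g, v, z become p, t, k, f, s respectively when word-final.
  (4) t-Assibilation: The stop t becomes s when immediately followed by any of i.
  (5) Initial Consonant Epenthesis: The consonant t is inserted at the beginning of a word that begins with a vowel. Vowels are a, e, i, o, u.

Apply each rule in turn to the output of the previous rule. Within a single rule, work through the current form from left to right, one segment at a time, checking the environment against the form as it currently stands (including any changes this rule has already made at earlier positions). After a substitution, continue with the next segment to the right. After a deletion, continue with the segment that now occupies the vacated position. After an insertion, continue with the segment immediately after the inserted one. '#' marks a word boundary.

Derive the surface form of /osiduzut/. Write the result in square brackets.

[tosidzt]

(1) Syncope: [osiduzut] → [osidzt]
(2) Progressive Voicing Assimilation: [osidzt] → [osidzd]
(3) Word-Final Devoicing: [osidzd] → [osidzt]
(4) t-Assibilation: no change — [osidzt]
(5) Initial Consonant Epenthesis: [osidzt] → [tosidzt]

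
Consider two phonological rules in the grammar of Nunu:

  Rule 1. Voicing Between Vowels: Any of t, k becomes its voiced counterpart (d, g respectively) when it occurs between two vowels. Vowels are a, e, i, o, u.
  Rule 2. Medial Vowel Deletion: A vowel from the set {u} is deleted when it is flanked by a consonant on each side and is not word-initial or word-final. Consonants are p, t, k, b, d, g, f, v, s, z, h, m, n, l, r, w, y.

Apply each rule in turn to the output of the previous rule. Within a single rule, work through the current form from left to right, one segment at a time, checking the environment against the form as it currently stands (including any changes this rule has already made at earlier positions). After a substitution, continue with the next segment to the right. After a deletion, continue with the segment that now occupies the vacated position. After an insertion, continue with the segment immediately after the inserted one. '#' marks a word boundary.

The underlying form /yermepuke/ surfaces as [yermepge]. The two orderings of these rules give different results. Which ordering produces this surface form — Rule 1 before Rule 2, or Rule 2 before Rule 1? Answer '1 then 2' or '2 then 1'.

1 then 2

Order 1 then 2:
  1 Voicing Between Vowels: [yermepuke] → [yermepuge]
  2 Medial Vowel Deletion: [yermepuge] → [yermepge]
  result: [yermepge]
Order 2 then 1:
  2 Medial Vowel Deletion: [yermepuke] → [yermepke]
  1 Voicing Between Vowels: no change — [yermepke]
  result: [yermepke]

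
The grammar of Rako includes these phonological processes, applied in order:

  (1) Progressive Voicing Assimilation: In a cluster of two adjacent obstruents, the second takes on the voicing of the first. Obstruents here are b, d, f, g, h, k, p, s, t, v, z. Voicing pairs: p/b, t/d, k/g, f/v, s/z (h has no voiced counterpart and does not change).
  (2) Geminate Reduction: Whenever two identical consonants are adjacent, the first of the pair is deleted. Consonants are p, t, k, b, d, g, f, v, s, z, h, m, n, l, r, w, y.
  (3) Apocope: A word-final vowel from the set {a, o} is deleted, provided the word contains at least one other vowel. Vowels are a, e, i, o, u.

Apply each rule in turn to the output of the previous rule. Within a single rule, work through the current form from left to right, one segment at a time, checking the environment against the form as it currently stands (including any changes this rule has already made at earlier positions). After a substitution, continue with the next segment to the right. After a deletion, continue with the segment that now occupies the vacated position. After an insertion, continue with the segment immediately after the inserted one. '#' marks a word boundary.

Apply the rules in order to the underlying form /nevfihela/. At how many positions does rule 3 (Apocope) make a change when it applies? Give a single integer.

1

(1) Progressive Voicing Assimilation: [nevfihela] → [nevvihela]
(2) Geminate Reduction: [nevvihela] → [nevihela]
(3) Apocope: [nevihela] → [nevihel]
Rule 3 changed 1 position(s).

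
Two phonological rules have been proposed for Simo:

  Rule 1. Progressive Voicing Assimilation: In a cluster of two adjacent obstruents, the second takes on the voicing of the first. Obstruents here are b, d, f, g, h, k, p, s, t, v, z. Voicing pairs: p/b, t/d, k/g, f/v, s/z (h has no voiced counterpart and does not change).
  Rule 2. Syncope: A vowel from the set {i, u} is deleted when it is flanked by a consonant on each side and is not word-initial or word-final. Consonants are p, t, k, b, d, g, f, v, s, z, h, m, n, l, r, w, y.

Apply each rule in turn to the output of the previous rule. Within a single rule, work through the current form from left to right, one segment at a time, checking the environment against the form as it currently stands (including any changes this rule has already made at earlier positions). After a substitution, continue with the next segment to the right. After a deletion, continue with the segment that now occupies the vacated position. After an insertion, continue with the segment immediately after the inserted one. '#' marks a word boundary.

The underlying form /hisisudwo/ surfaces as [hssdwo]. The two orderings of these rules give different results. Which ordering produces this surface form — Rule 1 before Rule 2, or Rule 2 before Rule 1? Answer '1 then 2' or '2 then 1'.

Order 1 then 2:
  1 Progressive Voicing Assimilation: no change — [hisisudwo]
  2 Syncope: [hisisudwo] → [hssdwo]
  result: [hssdwo]
Order 2 then 1:
  2 Syncope: [hisisudwo] → [hssdwo]
  1 Progressive Voicing Assimilation: [hssdwo] → [hsstwo]
  result: [hsstwo]

1 then 2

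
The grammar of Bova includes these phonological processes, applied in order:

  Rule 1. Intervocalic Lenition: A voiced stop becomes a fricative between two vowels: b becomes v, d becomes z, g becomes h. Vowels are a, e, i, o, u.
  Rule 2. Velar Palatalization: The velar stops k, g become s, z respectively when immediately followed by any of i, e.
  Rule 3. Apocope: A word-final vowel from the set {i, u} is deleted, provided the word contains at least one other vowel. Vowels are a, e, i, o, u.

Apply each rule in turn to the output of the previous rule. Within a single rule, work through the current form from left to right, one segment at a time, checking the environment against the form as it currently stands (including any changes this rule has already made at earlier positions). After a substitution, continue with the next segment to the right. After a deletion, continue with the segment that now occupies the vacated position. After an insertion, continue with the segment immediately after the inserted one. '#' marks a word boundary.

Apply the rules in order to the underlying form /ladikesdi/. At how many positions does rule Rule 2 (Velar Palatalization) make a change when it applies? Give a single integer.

Rule 1 Intervocalic Lenition: [ladikesdi] → [lazikesdi]
Rule 2 Velar Palatalization: [lazikesdi] → [lazisesdi]
Rule 3 Apocope: [lazisesdi] → [lazisesd]
Rule Rule 2 changed 1 position(s).

1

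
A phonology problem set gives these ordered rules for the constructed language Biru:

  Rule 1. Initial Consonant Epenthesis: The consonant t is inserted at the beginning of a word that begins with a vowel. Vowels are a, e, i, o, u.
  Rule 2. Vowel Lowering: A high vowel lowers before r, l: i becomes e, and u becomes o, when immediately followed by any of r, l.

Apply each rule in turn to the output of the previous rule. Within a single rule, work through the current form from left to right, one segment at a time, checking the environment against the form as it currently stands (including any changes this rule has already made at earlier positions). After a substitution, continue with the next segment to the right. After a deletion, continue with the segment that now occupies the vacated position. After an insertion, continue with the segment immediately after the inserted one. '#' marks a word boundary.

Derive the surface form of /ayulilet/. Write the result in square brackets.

Rule 1 Initial Consonant Epenthesis: [ayulilet] → [tayulilet]
Rule 2 Vowel Lowering: [tayulilet] → [tayolelet]

[tayolelet]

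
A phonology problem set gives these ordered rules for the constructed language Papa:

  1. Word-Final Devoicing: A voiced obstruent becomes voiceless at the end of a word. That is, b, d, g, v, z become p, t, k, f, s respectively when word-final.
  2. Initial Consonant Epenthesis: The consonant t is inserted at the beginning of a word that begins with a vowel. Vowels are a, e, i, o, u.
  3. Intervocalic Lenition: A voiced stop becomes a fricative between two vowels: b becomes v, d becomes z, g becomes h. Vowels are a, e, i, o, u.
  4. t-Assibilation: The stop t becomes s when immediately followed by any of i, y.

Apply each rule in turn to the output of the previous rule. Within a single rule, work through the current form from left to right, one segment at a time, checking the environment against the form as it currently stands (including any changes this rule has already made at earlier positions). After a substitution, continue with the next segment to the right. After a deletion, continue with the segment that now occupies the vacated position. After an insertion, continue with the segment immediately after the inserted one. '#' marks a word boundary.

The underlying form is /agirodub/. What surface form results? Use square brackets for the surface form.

1 Word-Final Devoicing: [agirodub] → [agirodup]
2 Initial Consonant Epenthesis: [agirodup] → [tagirodup]
3 Intervocalic Lenition: [tagirodup] → [tahirozup]
4 t-Assibilation: no change — [tahirozup]

[tahirozup]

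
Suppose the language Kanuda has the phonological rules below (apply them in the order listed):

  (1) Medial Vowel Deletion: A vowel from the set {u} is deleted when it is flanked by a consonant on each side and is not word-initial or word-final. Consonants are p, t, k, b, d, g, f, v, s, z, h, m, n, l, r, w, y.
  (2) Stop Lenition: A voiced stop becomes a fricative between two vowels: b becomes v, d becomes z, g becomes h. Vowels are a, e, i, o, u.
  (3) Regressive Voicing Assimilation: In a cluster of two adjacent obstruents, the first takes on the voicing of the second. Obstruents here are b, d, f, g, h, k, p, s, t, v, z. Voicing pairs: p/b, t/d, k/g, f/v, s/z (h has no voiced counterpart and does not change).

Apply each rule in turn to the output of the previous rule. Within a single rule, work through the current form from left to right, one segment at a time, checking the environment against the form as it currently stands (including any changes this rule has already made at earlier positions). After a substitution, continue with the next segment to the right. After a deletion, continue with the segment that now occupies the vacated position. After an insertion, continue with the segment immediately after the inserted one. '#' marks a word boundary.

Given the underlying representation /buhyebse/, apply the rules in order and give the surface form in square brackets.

[phyepse]

(1) Medial Vowel Deletion: [buhyebse] → [bhyebse]
(2) Stop Lenition: no change — [bhyebse]
(3) Regressive Voicing Assimilation: [bhyebse] → [phyepse]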